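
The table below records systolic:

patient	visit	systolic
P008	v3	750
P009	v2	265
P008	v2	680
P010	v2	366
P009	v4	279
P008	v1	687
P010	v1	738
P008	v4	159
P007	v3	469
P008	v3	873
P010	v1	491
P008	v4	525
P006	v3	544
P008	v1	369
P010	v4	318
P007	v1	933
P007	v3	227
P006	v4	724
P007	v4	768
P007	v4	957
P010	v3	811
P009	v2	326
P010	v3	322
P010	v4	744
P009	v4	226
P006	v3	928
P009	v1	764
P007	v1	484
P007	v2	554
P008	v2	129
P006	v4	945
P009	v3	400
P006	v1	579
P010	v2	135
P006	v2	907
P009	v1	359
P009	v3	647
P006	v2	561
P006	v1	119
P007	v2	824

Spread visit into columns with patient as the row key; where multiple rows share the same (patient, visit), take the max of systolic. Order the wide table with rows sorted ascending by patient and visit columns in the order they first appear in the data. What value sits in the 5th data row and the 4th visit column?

738

With rows sorted ascending by patient, row 5 is patient=P010. visit columns in first-appearance order: v3, v2, v4, v1; column 4 is v1.
Long rows with patient=P010, visit=v1: max(738, 491) = 738.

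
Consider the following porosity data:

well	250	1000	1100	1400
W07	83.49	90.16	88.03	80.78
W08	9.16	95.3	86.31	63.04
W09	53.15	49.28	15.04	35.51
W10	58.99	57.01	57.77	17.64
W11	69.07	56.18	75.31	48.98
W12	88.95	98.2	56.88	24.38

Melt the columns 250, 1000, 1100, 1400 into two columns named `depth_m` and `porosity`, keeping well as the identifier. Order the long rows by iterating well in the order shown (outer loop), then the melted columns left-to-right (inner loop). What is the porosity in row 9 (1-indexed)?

53.15

24 rows total (6 × 4). Row 9: index ⌊(9-1)/4⌋ = 2 into well → W09; (9-1) mod 4 = 0 into the melted columns → 250.
So row 9 is (W09, 250, 53.15); porosity = 53.15.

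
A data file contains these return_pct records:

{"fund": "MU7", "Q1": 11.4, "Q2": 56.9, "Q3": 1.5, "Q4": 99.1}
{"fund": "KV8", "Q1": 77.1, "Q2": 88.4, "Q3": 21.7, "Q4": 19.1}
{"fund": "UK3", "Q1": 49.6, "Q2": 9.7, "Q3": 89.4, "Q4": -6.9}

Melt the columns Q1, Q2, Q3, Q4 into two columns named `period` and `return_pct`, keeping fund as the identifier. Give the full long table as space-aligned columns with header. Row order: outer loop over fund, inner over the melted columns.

fund  period  return_pct
MU7   Q1      11.4      
MU7   Q2      56.9      
MU7   Q3      1.5       
MU7   Q4      99.1      
KV8   Q1      77.1      
KV8   Q2      88.4      
KV8   Q3      21.7      
KV8   Q4      19.1      
UK3   Q1      49.6      
UK3   Q2      9.7       
UK3   Q3      89.4      
UK3   Q4      -6.9      

Each (fund, column) pair becomes one row: 3 × 4 = 12 rows.
For example, (MU7, Q1) → return_pct=11.4.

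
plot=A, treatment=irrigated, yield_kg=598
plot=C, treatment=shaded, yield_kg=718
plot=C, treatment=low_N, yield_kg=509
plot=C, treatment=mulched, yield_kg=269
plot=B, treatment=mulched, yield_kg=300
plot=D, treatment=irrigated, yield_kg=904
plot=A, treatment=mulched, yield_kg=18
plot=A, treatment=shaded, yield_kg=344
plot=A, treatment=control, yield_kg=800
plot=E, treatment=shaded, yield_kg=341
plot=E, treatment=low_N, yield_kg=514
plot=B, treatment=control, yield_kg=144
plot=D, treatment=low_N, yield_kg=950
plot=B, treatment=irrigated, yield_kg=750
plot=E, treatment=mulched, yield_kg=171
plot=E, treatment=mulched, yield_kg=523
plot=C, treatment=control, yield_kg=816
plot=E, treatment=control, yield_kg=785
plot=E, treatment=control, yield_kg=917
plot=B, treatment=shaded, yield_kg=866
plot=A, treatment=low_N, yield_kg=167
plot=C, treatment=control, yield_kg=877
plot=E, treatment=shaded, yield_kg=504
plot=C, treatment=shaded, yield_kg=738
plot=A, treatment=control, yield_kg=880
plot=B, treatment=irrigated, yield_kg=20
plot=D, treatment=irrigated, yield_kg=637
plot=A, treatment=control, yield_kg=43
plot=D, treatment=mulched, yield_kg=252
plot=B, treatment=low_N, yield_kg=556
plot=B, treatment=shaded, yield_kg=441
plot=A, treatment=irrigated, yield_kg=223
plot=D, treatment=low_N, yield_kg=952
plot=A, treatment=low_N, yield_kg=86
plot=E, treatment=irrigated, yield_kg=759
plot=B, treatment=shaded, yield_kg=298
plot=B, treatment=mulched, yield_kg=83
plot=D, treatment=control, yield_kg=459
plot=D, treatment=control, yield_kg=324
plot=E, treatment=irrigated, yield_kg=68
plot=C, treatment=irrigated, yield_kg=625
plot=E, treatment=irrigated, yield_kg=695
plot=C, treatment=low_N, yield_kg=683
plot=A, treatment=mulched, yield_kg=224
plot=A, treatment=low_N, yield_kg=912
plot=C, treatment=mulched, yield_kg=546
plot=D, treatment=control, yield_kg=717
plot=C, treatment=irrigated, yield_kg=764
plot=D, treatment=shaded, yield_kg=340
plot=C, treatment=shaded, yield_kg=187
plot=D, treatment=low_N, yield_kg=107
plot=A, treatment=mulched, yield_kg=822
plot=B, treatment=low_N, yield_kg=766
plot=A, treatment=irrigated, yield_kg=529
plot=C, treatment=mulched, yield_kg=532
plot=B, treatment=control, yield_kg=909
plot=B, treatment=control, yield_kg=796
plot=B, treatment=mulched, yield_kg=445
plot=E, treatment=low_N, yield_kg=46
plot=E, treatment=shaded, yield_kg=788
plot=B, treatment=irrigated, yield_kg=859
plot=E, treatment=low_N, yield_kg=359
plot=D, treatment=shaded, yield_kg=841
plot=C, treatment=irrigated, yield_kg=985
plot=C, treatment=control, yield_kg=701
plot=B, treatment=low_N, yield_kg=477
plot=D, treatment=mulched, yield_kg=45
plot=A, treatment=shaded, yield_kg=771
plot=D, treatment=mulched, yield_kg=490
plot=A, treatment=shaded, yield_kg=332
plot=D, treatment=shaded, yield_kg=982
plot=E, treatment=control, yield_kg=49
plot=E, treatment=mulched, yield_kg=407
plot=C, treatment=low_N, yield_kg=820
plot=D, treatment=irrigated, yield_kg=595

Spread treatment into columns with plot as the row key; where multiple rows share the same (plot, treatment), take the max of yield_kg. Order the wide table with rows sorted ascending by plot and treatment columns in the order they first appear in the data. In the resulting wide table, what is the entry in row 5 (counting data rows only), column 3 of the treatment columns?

514

With rows sorted ascending by plot, row 5 is plot=E. treatment columns in first-appearance order: irrigated, shaded, low_N, mulched, control; column 3 is low_N.
Long rows with plot=E, treatment=low_N: max(514, 46, 359) = 514.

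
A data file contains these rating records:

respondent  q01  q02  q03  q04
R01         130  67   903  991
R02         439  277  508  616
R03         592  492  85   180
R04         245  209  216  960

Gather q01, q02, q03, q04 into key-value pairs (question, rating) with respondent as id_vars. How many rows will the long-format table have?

4 respondent values × 4 melted columns = 16 rows.

16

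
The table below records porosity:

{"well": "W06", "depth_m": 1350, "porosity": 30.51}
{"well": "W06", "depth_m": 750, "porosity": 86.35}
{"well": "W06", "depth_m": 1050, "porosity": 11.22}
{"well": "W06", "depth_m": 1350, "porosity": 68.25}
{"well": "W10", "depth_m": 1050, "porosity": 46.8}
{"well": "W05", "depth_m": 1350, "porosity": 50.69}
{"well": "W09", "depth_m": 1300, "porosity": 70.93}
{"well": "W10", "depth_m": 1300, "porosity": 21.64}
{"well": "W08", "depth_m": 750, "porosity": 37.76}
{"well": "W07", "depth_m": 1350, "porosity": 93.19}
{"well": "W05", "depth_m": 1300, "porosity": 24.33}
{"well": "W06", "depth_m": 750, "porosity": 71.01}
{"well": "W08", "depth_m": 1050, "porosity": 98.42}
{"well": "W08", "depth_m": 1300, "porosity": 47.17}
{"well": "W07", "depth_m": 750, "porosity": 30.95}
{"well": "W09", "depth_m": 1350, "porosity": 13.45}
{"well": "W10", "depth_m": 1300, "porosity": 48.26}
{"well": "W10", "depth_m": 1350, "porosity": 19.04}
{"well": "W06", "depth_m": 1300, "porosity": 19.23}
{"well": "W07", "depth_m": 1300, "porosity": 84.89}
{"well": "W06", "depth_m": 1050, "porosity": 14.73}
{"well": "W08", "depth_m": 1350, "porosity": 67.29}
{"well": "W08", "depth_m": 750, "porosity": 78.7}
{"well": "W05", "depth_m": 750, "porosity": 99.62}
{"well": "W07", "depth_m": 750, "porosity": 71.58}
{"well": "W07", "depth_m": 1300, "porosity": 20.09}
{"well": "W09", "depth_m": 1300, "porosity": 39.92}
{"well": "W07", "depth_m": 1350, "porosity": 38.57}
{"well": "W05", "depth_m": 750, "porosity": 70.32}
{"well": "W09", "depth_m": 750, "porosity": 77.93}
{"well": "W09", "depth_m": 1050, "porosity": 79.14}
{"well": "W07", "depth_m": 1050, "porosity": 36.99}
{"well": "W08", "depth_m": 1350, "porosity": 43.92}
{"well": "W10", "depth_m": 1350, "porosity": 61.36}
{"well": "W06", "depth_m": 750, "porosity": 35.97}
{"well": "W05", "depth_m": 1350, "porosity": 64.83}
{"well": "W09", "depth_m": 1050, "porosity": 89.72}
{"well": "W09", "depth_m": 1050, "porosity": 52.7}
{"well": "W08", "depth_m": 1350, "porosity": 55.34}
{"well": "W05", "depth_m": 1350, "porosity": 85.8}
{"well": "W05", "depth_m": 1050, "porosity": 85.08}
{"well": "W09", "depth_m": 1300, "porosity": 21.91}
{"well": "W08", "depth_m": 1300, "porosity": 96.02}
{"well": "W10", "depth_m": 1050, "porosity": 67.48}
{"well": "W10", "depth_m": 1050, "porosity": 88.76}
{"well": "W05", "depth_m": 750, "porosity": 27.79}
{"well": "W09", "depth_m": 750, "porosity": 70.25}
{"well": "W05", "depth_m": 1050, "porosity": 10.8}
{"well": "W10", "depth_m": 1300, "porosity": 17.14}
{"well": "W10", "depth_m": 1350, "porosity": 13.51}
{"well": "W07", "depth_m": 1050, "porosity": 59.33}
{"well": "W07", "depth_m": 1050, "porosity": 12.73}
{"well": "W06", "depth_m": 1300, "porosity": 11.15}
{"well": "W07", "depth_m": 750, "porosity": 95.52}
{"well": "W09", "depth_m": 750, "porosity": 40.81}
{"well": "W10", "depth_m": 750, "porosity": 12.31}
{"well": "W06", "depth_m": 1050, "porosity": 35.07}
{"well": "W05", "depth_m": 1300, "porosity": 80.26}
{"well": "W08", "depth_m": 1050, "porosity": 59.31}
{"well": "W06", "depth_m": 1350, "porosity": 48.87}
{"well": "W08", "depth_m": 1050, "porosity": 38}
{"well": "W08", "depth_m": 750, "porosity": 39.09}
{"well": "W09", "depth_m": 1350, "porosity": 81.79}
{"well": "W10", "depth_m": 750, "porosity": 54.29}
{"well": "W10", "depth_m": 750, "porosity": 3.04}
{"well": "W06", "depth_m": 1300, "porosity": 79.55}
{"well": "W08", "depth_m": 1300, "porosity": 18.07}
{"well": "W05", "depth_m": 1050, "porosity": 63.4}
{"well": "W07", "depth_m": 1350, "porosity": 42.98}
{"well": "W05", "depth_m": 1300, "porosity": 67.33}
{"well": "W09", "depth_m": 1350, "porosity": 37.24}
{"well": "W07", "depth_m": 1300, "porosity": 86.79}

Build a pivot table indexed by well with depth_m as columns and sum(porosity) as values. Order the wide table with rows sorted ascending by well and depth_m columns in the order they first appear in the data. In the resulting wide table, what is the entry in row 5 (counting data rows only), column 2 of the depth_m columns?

With rows sorted ascending by well, row 5 is well=W09. depth_m columns in first-appearance order: 1350, 750, 1050, 1300; column 2 is 750.
Long rows with well=W09, depth_m=750: 77.93 + 70.25 + 40.81 = 188.99.

188.99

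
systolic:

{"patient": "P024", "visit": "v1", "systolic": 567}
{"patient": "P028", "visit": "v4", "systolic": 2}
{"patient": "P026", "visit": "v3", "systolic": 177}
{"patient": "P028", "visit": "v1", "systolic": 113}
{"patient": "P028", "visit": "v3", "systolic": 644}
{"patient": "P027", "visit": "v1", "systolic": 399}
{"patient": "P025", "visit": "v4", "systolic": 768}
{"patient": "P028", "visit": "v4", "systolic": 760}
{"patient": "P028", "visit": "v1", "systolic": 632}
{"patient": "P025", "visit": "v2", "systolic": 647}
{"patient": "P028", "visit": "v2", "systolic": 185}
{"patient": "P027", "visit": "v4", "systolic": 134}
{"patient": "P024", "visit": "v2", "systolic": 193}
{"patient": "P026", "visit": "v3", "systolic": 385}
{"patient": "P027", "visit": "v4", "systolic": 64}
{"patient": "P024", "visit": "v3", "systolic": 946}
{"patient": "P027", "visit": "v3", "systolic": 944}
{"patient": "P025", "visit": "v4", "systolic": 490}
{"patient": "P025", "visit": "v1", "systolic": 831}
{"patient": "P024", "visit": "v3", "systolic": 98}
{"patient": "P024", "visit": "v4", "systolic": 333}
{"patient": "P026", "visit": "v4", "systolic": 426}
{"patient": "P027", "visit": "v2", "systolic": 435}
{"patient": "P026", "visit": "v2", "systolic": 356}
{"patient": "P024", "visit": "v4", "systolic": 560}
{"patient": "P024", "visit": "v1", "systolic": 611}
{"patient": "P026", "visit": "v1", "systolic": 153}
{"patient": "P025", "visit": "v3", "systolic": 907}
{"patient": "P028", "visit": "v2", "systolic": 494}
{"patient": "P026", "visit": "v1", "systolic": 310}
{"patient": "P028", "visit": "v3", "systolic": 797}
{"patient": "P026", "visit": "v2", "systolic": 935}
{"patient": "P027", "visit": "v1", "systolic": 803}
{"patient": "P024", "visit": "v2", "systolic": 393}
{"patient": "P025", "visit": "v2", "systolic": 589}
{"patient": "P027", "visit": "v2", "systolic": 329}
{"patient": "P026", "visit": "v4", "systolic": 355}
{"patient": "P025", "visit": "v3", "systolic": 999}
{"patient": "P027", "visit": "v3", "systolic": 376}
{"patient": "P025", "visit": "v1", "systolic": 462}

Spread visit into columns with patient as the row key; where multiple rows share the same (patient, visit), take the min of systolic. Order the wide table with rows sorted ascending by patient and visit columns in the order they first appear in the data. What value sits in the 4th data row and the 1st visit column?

With rows sorted ascending by patient, row 4 is patient=P027. visit columns in first-appearance order: v1, v4, v3, v2; column 1 is v1.
Long rows with patient=P027, visit=v1: min(399, 803) = 399.

399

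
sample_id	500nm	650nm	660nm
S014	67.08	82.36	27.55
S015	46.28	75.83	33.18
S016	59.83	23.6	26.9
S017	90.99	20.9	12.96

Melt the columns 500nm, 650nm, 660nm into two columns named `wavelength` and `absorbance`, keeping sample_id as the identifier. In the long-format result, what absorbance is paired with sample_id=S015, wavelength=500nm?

46.28

Unpivoting turns each (sample_id, wide-column) pair into one long row.
The wide cell at row S015, column 500nm holds 46.28, so the long row (S015, 500nm) has absorbance=46.28.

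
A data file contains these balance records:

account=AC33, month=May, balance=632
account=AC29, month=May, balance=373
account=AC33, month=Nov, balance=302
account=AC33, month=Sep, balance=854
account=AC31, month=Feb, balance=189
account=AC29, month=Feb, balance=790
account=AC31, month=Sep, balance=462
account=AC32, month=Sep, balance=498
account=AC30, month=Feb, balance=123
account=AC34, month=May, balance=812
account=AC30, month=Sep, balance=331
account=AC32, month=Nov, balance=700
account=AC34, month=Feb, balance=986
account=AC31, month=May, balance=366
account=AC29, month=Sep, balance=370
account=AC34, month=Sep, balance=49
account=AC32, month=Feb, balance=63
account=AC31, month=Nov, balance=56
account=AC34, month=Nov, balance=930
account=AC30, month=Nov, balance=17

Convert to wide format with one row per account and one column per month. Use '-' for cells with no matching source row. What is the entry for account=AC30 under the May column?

-

No long-format row has account=AC30 and month=May, so the cell is -.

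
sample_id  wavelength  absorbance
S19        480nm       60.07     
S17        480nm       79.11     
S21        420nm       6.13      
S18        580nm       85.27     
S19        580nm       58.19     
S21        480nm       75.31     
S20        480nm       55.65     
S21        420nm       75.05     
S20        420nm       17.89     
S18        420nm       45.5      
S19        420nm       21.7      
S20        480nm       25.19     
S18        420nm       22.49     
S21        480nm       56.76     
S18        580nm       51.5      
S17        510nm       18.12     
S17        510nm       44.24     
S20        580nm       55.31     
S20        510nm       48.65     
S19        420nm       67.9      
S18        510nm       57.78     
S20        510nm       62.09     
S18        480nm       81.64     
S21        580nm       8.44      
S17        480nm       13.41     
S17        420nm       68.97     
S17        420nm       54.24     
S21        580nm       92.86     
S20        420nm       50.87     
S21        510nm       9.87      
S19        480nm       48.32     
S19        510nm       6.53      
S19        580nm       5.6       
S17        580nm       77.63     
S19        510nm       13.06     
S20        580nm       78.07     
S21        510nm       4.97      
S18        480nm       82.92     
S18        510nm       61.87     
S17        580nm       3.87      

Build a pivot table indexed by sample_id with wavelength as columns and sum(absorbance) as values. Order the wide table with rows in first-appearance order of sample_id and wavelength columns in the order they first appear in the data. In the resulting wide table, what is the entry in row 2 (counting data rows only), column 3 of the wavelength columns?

With rows in first-appearance order of sample_id, row 2 is sample_id=S17. wavelength columns in first-appearance order: 480nm, 420nm, 580nm, 510nm; column 3 is 580nm.
Long rows with sample_id=S17, wavelength=580nm: 77.63 + 3.87 = 81.50.

81.50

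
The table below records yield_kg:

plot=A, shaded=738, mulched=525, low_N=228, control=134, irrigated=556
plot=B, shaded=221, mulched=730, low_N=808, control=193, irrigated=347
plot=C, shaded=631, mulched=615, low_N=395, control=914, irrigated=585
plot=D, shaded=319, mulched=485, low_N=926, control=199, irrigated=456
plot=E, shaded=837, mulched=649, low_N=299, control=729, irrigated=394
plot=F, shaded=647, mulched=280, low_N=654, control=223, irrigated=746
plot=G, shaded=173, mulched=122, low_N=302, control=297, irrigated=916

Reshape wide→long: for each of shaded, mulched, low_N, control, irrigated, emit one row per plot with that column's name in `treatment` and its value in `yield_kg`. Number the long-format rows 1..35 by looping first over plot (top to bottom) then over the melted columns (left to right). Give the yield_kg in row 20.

456

35 rows total (7 × 5). Row 20: index ⌊(20-1)/5⌋ = 3 into plot → D; (20-1) mod 5 = 4 into the melted columns → irrigated.
So row 20 is (D, irrigated, 456); yield_kg = 456.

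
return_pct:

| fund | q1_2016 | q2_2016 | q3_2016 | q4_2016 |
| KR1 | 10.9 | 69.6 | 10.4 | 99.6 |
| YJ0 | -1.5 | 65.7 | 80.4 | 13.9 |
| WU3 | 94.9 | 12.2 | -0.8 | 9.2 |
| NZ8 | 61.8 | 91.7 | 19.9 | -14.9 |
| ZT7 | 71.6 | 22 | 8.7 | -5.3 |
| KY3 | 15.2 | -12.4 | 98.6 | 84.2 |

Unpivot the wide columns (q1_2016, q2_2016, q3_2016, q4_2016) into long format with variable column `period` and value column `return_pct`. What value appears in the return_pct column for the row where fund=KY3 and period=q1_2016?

15.2

Unpivoting turns each (fund, wide-column) pair into one long row.
The wide cell at row KY3, column q1_2016 holds 15.2, so the long row (KY3, q1_2016) has return_pct=15.2.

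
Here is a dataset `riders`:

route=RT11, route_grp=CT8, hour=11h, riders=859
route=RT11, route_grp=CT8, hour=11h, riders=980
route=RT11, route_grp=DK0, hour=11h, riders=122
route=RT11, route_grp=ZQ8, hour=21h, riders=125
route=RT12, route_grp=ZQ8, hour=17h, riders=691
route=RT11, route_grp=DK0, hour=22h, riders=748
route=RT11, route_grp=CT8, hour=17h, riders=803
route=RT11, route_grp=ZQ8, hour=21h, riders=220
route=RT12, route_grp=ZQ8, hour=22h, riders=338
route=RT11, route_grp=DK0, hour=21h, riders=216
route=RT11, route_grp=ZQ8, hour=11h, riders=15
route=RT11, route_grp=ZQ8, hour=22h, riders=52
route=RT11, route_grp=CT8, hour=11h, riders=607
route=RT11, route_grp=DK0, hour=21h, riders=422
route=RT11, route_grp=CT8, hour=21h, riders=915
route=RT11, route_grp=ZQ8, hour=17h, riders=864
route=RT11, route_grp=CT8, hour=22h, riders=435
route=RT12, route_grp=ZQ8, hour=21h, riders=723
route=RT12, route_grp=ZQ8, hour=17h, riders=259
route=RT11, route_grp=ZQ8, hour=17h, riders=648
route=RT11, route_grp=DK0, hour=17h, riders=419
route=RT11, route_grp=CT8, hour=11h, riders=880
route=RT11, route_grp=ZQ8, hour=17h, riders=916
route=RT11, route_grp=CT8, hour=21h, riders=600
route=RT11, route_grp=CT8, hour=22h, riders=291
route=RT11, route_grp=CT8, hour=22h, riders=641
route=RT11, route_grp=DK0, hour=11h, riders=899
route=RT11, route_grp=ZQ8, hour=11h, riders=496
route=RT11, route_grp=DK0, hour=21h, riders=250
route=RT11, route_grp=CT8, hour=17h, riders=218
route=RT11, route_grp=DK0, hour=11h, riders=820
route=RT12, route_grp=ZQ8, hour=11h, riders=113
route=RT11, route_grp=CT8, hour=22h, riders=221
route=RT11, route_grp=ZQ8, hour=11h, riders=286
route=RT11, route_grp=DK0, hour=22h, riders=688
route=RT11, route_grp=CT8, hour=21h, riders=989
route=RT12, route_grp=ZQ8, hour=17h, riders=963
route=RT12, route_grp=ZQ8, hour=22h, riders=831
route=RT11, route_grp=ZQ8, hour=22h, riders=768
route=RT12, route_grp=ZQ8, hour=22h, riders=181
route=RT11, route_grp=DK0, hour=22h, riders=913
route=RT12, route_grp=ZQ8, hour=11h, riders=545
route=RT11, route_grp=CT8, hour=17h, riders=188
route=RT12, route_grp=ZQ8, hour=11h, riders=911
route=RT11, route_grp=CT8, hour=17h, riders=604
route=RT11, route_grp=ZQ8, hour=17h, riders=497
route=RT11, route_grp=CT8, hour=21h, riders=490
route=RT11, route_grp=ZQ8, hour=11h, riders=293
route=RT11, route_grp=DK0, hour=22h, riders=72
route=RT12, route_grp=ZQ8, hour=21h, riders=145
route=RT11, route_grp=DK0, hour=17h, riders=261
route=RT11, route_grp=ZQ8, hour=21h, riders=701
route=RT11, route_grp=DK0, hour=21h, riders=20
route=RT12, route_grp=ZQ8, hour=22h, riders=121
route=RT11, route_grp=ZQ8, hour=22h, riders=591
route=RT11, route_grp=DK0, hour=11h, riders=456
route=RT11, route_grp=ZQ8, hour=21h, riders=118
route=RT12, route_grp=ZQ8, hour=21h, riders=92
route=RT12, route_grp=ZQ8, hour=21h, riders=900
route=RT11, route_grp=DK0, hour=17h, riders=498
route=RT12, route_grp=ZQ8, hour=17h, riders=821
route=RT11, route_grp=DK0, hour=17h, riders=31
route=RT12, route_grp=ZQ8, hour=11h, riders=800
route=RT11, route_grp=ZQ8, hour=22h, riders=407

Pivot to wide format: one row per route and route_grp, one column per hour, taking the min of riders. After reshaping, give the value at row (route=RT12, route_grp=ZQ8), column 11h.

113

Rows with route=RT12, route_grp=ZQ8 and hour=11h: riders values are 113, 545, 911, 800.
min(113, 545, 911, 800) = 113.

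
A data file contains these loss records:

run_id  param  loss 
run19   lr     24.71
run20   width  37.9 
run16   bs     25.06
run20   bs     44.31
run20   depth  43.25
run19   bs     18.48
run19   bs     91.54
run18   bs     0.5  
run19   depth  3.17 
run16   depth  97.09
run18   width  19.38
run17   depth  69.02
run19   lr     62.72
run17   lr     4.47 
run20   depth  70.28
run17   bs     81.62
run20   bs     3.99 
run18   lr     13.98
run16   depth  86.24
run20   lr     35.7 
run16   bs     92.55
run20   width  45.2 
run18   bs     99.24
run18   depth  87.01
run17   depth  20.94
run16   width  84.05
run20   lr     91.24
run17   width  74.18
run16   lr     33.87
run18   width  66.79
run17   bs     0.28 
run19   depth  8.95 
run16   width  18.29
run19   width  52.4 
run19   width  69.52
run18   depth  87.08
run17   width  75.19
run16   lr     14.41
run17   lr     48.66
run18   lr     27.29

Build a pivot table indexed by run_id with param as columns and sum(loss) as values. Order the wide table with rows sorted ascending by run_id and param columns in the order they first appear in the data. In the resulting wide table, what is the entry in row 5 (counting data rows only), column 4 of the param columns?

113.53

With rows sorted ascending by run_id, row 5 is run_id=run20. param columns in first-appearance order: lr, width, bs, depth; column 4 is depth.
Long rows with run_id=run20, param=depth: 43.25 + 70.28 = 113.53.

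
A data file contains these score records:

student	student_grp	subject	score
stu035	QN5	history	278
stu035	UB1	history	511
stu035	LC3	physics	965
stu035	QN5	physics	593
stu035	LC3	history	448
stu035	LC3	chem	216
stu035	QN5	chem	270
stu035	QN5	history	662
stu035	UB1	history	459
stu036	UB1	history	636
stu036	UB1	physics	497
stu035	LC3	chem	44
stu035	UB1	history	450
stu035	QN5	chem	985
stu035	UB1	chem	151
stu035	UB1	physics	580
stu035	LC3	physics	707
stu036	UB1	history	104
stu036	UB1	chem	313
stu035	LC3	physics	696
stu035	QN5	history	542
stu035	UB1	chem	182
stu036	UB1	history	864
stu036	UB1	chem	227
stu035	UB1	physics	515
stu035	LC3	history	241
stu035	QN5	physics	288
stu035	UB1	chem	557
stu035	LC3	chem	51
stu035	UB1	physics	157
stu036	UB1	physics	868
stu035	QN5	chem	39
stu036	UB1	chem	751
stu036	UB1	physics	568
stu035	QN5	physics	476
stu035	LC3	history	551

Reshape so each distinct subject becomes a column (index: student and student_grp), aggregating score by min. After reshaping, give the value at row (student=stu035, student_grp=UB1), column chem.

151

Rows with student=stu035, student_grp=UB1 and subject=chem: score values are 151, 182, 557.
min(151, 182, 557) = 151.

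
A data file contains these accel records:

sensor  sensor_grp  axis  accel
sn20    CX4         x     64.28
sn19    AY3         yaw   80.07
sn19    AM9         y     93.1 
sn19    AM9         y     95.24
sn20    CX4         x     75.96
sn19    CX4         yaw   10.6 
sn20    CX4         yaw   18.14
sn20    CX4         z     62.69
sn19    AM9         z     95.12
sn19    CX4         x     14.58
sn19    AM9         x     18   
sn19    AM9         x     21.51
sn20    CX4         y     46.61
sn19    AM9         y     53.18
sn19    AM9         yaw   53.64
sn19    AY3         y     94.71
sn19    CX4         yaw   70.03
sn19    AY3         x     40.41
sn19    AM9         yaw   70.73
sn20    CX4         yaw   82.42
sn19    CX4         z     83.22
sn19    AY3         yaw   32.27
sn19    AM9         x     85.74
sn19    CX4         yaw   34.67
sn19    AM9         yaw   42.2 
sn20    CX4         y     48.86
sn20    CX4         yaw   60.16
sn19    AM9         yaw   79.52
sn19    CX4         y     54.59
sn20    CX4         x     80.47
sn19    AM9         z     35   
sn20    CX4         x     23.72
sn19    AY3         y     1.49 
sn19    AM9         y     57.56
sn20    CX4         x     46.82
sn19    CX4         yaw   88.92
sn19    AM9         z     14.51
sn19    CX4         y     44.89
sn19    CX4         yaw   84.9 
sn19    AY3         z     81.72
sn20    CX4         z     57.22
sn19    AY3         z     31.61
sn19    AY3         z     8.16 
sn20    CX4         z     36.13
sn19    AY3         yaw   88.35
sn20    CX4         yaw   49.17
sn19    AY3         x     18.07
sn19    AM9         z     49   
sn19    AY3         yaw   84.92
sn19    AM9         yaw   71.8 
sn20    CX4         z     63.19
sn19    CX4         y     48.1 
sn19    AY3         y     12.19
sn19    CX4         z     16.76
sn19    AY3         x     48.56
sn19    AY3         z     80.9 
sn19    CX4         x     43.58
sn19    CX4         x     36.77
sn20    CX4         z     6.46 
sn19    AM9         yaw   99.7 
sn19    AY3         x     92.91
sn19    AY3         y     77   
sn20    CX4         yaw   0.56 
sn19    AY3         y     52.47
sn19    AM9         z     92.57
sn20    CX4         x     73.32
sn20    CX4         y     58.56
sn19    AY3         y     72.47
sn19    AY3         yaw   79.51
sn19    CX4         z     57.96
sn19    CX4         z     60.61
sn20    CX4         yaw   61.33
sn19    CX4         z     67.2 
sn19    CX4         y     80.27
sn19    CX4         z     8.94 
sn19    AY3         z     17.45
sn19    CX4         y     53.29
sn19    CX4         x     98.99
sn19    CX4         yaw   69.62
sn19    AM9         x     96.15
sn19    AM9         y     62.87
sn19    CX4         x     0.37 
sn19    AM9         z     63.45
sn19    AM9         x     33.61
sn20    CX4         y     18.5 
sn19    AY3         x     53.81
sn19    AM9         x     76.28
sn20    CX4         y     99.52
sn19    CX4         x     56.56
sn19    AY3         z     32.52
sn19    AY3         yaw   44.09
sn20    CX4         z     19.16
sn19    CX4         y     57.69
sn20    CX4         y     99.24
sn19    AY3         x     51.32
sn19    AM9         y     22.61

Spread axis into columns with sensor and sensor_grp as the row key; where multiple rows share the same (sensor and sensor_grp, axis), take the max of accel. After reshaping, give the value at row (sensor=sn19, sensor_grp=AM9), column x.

96.15

Rows with sensor=sn19, sensor_grp=AM9 and axis=x: accel values are 18, 21.51, 85.74, 96.15, 33.61, 76.28.
max(18, 21.51, 85.74, 96.15, 33.61, 76.28) = 96.15.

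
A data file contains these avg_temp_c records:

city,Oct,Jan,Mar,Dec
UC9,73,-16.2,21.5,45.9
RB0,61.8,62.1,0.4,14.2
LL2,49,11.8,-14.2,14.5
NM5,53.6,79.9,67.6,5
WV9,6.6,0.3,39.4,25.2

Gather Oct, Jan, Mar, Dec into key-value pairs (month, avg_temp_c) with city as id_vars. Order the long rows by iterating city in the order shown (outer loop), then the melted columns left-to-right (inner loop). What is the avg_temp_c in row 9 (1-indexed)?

20 rows total (5 × 4). Row 9: index ⌊(9-1)/4⌋ = 2 into city → LL2; (9-1) mod 4 = 0 into the melted columns → Oct.
So row 9 is (LL2, Oct, 49); avg_temp_c = 49.

49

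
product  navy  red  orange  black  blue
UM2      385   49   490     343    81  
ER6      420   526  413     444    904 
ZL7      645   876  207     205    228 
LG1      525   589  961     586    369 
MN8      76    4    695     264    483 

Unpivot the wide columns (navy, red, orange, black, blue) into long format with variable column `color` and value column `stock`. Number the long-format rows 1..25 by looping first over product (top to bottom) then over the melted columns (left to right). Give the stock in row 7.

25 rows total (5 × 5). Row 7: index ⌊(7-1)/5⌋ = 1 into product → ER6; (7-1) mod 5 = 1 into the melted columns → red.
So row 7 is (ER6, red, 526); stock = 526.

526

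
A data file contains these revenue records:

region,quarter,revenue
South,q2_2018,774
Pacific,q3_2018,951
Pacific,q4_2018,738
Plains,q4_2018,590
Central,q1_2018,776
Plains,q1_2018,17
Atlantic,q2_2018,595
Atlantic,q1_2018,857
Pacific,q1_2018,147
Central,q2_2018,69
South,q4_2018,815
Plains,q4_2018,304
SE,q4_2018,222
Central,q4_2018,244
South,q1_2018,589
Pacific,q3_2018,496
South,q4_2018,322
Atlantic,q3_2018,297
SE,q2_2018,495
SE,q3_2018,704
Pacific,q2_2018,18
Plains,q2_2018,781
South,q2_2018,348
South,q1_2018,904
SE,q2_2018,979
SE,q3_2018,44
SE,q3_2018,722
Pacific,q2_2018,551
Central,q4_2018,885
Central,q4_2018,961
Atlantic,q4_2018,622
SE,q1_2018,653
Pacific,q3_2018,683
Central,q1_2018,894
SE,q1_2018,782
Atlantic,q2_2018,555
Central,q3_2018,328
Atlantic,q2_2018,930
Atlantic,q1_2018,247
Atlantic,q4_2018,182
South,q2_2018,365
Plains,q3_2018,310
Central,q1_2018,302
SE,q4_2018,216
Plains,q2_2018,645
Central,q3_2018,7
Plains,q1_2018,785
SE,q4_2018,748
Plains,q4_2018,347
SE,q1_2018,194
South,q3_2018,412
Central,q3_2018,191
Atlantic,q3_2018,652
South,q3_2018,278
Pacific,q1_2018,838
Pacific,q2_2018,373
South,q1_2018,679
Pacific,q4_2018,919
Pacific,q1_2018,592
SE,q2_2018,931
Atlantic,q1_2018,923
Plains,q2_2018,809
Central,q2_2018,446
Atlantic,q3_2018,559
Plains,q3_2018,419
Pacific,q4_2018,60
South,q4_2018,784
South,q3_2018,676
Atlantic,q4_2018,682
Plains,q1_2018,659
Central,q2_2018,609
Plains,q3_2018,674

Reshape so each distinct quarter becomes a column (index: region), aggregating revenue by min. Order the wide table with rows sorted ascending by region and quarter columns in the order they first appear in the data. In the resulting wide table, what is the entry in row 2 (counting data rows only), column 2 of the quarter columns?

With rows sorted ascending by region, row 2 is region=Central. quarter columns in first-appearance order: q2_2018, q3_2018, q4_2018, q1_2018; column 2 is q3_2018.
Long rows with region=Central, quarter=q3_2018: min(328, 7, 191) = 7.

7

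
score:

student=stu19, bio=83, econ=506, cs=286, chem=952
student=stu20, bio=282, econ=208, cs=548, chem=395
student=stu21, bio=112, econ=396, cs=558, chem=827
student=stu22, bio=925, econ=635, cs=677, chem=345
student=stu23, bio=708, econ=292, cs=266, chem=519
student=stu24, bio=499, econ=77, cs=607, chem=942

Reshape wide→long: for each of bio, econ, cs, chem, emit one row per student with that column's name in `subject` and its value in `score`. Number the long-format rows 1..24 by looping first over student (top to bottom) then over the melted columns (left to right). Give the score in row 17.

24 rows total (6 × 4). Row 17: index ⌊(17-1)/4⌋ = 4 into student → stu23; (17-1) mod 4 = 0 into the melted columns → bio.
So row 17 is (stu23, bio, 708); score = 708.

708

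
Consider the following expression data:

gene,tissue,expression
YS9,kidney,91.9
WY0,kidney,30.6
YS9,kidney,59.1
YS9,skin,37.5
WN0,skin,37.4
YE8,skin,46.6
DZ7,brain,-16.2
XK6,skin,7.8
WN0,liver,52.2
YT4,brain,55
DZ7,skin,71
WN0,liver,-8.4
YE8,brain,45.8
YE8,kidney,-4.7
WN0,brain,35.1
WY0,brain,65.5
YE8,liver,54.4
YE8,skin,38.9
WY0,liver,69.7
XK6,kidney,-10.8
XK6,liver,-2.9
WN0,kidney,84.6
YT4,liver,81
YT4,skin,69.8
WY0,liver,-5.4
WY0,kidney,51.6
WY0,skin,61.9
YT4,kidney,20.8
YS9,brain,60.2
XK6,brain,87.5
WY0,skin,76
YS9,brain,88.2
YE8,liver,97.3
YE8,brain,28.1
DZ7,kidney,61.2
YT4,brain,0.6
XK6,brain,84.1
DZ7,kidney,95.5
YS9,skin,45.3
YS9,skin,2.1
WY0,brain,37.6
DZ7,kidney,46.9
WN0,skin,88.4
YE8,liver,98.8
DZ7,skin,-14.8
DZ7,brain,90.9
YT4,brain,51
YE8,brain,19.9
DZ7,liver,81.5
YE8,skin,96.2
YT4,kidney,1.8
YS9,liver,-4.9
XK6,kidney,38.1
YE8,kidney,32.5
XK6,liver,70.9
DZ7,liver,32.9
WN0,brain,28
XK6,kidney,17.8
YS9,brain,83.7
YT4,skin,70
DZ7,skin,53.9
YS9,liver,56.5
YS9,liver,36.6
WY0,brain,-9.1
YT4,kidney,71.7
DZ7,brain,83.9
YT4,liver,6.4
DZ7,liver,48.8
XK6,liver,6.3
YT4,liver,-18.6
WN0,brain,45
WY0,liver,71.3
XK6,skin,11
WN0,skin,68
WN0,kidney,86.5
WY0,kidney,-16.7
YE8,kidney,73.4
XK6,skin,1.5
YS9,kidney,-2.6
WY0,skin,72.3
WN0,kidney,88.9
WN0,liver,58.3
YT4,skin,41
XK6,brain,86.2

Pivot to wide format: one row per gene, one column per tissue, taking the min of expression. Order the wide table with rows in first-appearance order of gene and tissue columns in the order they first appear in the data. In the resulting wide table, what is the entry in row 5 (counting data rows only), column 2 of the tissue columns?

-14.8

With rows in first-appearance order of gene, row 5 is gene=DZ7. tissue columns in first-appearance order: kidney, skin, brain, liver; column 2 is skin.
Long rows with gene=DZ7, tissue=skin: min(71, -14.8, 53.9) = -14.8.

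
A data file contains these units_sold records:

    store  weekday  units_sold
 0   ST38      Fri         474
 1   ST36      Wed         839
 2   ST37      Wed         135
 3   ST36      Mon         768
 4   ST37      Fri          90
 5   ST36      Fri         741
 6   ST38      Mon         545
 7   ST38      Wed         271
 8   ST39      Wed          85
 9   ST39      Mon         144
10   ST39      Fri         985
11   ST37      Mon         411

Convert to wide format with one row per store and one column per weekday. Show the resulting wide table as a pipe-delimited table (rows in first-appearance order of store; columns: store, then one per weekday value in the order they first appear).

| store | Fri | Wed | Mon |
| ST38 | 474 | 271 | 545 |
| ST36 | 741 | 839 | 768 |
| ST37 | 90 | 135 | 411 |
| ST39 | 985 | 85 | 144 |

Columns: store plus the 3 distinct weekday values (Fri, Wed, Mon).
For example, row ST38 column Fri takes units_sold=474 from the long row (ST38, Fri).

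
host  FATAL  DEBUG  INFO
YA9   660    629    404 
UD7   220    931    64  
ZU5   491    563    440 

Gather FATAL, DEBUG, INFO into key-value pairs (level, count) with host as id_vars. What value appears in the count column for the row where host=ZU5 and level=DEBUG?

563

Unpivoting turns each (host, wide-column) pair into one long row.
The wide cell at row ZU5, column DEBUG holds 563, so the long row (ZU5, DEBUG) has count=563.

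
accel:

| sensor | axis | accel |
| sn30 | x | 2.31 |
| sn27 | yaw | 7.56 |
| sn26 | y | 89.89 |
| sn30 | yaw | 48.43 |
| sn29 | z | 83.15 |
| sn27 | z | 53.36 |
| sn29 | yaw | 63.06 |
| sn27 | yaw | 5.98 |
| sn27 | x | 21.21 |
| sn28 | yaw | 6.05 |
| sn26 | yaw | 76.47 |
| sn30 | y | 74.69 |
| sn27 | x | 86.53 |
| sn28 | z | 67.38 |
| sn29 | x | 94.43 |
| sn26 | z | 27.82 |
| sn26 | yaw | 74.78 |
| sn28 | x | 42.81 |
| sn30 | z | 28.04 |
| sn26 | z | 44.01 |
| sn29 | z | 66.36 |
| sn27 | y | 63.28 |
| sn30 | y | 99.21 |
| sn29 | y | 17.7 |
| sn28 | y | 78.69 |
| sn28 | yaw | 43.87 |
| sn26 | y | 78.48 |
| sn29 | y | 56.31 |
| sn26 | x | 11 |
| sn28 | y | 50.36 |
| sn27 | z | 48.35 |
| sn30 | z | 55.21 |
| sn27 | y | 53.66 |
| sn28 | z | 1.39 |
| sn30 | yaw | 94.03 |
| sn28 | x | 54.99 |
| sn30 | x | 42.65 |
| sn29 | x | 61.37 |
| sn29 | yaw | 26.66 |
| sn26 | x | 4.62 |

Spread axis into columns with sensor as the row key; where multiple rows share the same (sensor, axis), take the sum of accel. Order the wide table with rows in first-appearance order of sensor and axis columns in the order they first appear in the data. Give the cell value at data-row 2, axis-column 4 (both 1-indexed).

101.71

With rows in first-appearance order of sensor, row 2 is sensor=sn27. axis columns in first-appearance order: x, yaw, y, z; column 4 is z.
Long rows with sensor=sn27, axis=z: 53.36 + 48.35 = 101.71.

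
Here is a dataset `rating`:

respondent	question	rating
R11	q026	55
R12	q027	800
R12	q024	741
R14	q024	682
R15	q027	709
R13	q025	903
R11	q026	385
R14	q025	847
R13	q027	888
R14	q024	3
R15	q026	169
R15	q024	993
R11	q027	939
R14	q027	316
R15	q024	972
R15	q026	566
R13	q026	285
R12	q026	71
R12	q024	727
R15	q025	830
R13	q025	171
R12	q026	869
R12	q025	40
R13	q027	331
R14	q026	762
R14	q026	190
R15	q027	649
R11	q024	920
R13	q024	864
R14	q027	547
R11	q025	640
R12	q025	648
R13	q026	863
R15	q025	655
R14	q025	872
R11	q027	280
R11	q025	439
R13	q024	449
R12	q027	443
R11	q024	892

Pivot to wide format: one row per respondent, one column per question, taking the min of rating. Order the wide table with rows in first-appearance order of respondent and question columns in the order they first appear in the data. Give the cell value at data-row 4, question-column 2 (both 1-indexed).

649

With rows in first-appearance order of respondent, row 4 is respondent=R15. question columns in first-appearance order: q026, q027, q024, q025; column 2 is q027.
Long rows with respondent=R15, question=q027: min(709, 649) = 649.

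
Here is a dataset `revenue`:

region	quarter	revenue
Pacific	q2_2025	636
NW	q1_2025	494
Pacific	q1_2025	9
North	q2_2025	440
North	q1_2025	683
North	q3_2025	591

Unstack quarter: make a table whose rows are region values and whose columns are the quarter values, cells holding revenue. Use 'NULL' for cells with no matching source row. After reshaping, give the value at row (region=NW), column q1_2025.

494

The long row with region=NW, quarter=q1_2025 has revenue=494.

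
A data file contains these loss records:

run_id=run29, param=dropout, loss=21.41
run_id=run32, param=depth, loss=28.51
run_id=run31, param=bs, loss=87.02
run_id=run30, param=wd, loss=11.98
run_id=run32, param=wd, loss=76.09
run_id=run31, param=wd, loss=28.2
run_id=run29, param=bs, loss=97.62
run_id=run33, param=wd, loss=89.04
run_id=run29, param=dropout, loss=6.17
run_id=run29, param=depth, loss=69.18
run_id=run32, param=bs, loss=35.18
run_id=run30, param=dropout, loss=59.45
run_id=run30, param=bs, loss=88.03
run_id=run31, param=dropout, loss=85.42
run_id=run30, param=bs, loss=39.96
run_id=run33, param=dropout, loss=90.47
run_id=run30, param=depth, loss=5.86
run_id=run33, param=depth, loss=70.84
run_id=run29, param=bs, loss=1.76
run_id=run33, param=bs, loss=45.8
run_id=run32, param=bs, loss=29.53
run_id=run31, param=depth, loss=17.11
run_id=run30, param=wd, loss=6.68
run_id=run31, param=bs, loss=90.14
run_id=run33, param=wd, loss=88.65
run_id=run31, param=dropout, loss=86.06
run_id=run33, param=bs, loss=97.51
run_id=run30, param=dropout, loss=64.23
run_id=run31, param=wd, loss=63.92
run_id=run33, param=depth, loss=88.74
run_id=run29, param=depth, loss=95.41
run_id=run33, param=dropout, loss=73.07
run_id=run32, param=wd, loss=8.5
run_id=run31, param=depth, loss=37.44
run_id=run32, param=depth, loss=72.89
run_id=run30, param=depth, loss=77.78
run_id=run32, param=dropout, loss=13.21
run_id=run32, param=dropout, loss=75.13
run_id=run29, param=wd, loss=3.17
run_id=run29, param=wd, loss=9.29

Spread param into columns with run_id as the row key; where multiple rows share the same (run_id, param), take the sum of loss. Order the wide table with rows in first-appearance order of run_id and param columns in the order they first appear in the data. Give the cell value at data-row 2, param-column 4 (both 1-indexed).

84.59

With rows in first-appearance order of run_id, row 2 is run_id=run32. param columns in first-appearance order: dropout, depth, bs, wd; column 4 is wd.
Long rows with run_id=run32, param=wd: 76.09 + 8.5 = 84.59.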